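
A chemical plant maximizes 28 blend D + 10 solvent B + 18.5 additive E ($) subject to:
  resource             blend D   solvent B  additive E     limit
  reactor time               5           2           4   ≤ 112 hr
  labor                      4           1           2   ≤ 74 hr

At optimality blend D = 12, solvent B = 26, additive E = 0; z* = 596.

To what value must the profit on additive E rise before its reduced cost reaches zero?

20

Both reactor time and labor are binding at x*.
From A_Bᵀ y = c: 5·y_reactor time + 4·y_labor = 28; 2·y_reactor time + 1·y_labor = 10.
This yields shadow prices y_reactor time = 4, y_labor = 2.
additive E enters the basis when its profit ≥ yᵀa₃ = 4·4 + 2·2 = 20.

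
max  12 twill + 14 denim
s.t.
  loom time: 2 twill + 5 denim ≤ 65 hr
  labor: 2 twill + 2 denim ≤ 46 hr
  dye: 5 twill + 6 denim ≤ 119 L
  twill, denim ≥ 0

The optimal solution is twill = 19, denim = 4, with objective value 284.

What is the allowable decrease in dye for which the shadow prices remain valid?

Binding constraints: labor, dye. The basis is B = [[2,2],[5,6]] with det 2.
Per unit decrease in dye, x* moves by d = (1, -1).
The basis stays optimal until denim reaches 0; allowable decrease = 4 L.

4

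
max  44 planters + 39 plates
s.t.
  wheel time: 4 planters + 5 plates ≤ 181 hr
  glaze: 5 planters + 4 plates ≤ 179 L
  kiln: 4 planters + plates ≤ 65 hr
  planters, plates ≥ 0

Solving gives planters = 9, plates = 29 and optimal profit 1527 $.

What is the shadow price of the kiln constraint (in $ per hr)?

4

Check each constraint at x*: wheel time 181/181 (tight); glaze 161/179 (slack 18); kiln 65/65 (tight).
Since glaze is not tight, its dual is 0.
The binding rows give the dual system: 4·y_wheel time + 4·y_kiln = 44 and 5·y_wheel time + 1·y_kiln = 39.
Solving: y_wheel time = 7, y_kiln = 4.
Shadow price of kiln = 4.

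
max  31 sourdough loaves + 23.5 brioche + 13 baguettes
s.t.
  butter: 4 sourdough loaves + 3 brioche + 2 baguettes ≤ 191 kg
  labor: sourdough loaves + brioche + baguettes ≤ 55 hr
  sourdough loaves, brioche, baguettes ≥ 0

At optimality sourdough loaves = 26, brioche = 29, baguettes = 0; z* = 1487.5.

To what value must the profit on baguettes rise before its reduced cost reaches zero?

Both butter and labor are binding at x*.
From A_Bᵀ y = c: 4·y_butter + 1·y_labor = 31; 3·y_butter + 1·y_labor = 23.5.
→ y_butter = 7.5 and y_labor = 1.
baguettes enters the basis when its profit ≥ yᵀa₃ = 7.5·2 + 1·1 = 16.

16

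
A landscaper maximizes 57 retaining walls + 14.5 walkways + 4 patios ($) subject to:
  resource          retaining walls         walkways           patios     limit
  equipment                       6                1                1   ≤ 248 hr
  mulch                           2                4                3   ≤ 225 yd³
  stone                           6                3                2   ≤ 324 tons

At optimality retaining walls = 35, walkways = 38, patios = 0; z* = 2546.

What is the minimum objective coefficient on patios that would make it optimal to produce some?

12

At the optimum: equipment uses 248 of 248 (binding); mulch uses 222 of 225 (slack = 3); stone uses 324 of 324 (binding).
Since mulch is not tight, its dual is 0.
Dual feasibility on the basic columns requires 6·y_equipment + 6·y_stone = 57, 1·y_equipment + 3·y_stone = 14.5.
This yields shadow prices y_equipment = 7, y_stone = 2.5.
patios enters the basis when its profit ≥ yᵀa₃ = 7·1 + 2.5·2 = 12.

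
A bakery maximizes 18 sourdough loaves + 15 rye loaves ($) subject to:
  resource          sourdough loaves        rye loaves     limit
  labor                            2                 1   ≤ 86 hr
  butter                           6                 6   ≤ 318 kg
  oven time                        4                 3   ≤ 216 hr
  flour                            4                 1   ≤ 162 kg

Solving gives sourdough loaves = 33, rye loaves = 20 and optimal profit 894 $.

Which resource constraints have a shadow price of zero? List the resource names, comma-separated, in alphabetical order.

labor: 86/86 (binding)
butter: 318/318 (binding)
oven time: 192/216 (slack 24)
flour: 152/162 (slack 10)
By complementary slackness, a constraint with positive slack has shadow price 0 → flour, oven time.

flour, oven time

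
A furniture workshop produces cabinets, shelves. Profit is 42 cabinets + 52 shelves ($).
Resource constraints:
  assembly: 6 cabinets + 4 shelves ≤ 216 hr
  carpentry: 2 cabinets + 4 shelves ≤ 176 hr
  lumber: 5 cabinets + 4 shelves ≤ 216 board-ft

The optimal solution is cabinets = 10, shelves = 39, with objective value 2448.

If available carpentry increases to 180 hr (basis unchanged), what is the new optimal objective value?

2484

Check each constraint at x*: assembly 216/216 (tight); carpentry 176/176 (tight); lumber 206/216 (slack 10).
By complementary slackness, y = 0 for the non-binding constraint.
Dual feasibility on the basic columns requires 6·y_assembly + 2·y_carpentry = 42, 4·y_assembly + 4·y_carpentry = 52.
This yields shadow prices y_assembly = 4, y_carpentry = 9.
Δz = y_carpentry·Δb = 9 × (4) = 36, so new z* = 2448 + 36 = 2484.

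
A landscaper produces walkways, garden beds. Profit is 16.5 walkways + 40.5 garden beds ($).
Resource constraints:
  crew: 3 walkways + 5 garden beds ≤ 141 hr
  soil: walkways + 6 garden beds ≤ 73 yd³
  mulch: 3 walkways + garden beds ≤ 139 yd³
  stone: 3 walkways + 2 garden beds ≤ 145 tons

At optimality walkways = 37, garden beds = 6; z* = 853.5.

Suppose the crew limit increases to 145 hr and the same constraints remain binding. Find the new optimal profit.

Binding: crew and soil. Non-binding: mulch (22 unused), stone (22 unused).
By complementary slackness, y = 0 for the non-binding constraints.
From A_Bᵀ y = c: 3·y_crew + 1·y_soil = 16.5; 5·y_crew + 6·y_soil = 40.5.
Solving: y_crew = 4.5, y_soil = 3.
Δz = y_crew·Δb = 4.5 × (4) = 18, so new z* = 853.5 + 18 = 871.5.

871.5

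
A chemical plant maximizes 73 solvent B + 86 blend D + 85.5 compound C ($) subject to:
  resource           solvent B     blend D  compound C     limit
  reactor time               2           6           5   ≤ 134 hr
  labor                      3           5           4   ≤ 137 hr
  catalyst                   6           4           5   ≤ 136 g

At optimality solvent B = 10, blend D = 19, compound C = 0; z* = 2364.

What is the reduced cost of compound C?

Check each constraint at x*: reactor time 134/134 (tight); labor 125/137 (slack 12); catalyst 136/136 (tight).
Since labor is not tight, its dual is 0.
The binding rows give the dual system: 2·y_reactor time + 6·y_catalyst = 73 and 6·y_reactor time + 4·y_catalyst = 86.
→ y_reactor time = 8 and y_catalyst = 9.5.
Reduced cost of compound C: c₃ − yᵀa₃ = 85.5 − (8·5 + 9.5·5) = 85.5 − 87.5 = -2.

-2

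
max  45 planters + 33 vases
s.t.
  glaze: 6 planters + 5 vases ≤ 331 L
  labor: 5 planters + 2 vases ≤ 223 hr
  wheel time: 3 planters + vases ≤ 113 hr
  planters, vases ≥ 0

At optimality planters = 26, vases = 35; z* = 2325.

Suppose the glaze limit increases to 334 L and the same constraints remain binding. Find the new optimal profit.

2343

Binding: glaze and wheel time. Non-binding: labor (23 unused).
Slack constraints have shadow price 0 (complementary slackness).
Dual feasibility on the basic columns requires 6·y_glaze + 3·y_wheel time = 45, 5·y_glaze + 1·y_wheel time = 33.
→ y_glaze = 6 and y_wheel time = 3.
Δz = y_glaze·Δb = 6 × (3) = 18, so new z* = 2325 + 18 = 2343.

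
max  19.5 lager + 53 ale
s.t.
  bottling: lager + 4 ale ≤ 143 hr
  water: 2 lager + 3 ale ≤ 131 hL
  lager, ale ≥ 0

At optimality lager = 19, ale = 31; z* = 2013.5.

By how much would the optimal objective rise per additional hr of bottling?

Both bottling and water are binding at x*.
Dual feasibility on the basic columns requires 1·y_bottling + 2·y_water = 19.5, 4·y_bottling + 3·y_water = 53.
This yields shadow prices y_bottling = 9.5, y_water = 5.
Shadow price of bottling = 9.5.

9.5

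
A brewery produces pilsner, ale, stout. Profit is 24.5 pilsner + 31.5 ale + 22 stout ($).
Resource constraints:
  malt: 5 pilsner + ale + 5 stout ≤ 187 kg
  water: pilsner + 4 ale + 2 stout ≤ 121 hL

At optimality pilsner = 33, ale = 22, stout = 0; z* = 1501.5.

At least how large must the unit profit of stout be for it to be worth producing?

31.5

At the optimum: malt uses 187 of 187 (binding); water uses 121 of 121 (binding).
Dual feasibility on the basic columns requires 5·y_malt + 1·y_water = 24.5, 1·y_malt + 4·y_water = 31.5.
Solving: y_malt = 3.5, y_water = 7.
stout enters the basis when its profit ≥ yᵀa₃ = 3.5·5 + 7·2 = 31.5.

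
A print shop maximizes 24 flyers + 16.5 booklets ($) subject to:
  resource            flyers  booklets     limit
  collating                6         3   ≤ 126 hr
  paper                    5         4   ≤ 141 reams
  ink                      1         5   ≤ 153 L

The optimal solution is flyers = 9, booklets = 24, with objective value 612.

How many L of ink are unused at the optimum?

24

ink used = 1·9 + 5·24 = 129; slack = 153 − 129 = 24.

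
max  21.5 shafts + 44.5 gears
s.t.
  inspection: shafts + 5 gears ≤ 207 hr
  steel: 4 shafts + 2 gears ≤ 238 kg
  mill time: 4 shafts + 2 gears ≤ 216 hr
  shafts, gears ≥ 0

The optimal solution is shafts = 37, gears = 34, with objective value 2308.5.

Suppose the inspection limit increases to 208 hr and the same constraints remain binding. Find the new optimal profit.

Binding: inspection and mill time. Non-binding: steel (22 unused).
Since steel is not tight, its dual is 0.
The binding rows give the dual system: 1·y_inspection + 4·y_mill time = 21.5 and 5·y_inspection + 2·y_mill time = 44.5.
→ y_inspection = 7.5 and y_mill time = 3.5.
Δz = y_inspection·Δb = 7.5 × (1) = 7.5, so new z* = 2308.5 + 7.5 = 2316.

2316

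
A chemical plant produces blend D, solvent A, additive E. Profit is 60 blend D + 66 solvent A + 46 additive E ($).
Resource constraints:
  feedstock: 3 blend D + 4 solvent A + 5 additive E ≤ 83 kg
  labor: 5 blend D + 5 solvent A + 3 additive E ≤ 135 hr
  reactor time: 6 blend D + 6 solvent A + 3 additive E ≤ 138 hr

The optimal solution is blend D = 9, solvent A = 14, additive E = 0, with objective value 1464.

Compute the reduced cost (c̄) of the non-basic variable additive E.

Binding: feedstock and reactor time. Non-binding: labor (20 unused).
Since labor is not tight, its dual is 0.
From A_Bᵀ y = c: 3·y_feedstock + 6·y_reactor time = 60; 4·y_feedstock + 6·y_reactor time = 66.
Solving: y_feedstock = 6, y_reactor time = 7.
Reduced cost of additive E: c₃ − yᵀa₃ = 46 − (6·5 + 7·3) = 46 − 51 = -5.

-5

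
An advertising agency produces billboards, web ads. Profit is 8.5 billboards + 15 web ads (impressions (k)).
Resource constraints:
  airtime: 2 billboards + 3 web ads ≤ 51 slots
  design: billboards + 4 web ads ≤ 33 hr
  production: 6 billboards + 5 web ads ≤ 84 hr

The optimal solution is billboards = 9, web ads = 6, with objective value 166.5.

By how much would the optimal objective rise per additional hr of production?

Check each constraint at x*: airtime 36/51 (slack 15); design 33/33 (tight); production 84/84 (tight).
Since airtime is not tight, its dual is 0.
The binding rows give the dual system: 1·y_design + 6·y_production = 8.5 and 4·y_design + 5·y_production = 15.
Solving: y_design = 2.5, y_production = 1.
Shadow price of production = 1.

1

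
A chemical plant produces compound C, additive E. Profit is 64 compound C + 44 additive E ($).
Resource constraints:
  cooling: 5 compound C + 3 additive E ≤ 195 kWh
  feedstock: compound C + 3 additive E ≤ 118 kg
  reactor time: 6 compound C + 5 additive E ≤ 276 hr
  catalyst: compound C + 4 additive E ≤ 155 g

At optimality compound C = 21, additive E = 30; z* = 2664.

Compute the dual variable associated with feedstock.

0

Binding: cooling and reactor time. Non-binding: feedstock (7 unused), catalyst (14 unused).
Since feedstock, catalyst are not tight, their duals are 0.
From A_Bᵀ y = c: 5·y_cooling + 6·y_reactor time = 64; 3·y_cooling + 5·y_reactor time = 44.
→ y_cooling = 8 and y_reactor time = 4.
Shadow price of feedstock = 0.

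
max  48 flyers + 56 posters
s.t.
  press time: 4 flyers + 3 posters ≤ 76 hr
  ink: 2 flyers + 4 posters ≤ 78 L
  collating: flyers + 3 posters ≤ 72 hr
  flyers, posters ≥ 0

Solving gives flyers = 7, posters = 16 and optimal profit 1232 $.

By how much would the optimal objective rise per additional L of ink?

At the optimum: press time uses 76 of 76 (binding); ink uses 78 of 78 (binding); collating uses 55 of 72 (slack = 17).
Since collating is not tight, its dual is 0.
From A_Bᵀ y = c: 4·y_press time + 2·y_ink = 48; 3·y_press time + 4·y_ink = 56.
→ y_press time = 8 and y_ink = 8.
Shadow price of ink = 8.

8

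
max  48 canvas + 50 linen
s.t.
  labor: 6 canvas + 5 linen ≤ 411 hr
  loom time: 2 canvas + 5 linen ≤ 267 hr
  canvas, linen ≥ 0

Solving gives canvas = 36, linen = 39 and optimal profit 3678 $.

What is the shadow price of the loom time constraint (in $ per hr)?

At the optimum: labor uses 411 of 411 (binding); loom time uses 267 of 267 (binding).
Dual feasibility on the basic columns requires 6·y_labor + 2·y_loom time = 48, 5·y_labor + 5·y_loom time = 50.
→ y_labor = 7 and y_loom time = 3.
Shadow price of loom time = 3.

3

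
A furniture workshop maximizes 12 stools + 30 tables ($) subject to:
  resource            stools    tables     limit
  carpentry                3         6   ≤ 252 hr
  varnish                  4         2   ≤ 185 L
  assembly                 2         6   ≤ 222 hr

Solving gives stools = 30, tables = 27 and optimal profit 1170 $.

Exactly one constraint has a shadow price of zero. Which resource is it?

carpentry: 252/252 (binding)
varnish: 174/185 (slack 11)
assembly: 222/222 (binding)
By complementary slackness, a constraint with positive slack has shadow price 0 → varnish.

varnish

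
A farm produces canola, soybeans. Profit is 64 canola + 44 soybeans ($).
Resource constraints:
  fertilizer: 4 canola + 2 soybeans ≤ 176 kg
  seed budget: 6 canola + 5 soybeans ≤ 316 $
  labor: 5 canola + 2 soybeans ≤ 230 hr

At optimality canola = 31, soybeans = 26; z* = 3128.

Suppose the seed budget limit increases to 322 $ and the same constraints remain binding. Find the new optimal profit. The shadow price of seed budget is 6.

Δb = 6, so new z* = 3128 + (6)·(6) = 3128 + 36 = 3164.

3164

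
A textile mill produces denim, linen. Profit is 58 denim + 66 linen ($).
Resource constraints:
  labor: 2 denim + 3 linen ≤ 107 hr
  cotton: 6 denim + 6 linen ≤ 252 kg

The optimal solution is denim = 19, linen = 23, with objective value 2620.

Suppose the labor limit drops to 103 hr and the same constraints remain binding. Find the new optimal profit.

2588

Both labor and cotton are binding at x*.
The binding rows give the dual system: 2·y_labor + 6·y_cotton = 58 and 3·y_labor + 6·y_cotton = 66.
This yields shadow prices y_labor = 8, y_cotton = 7.
Δz = y_labor·Δb = 8 × (-4) = -32, so new z* = 2620 − 32 = 2588.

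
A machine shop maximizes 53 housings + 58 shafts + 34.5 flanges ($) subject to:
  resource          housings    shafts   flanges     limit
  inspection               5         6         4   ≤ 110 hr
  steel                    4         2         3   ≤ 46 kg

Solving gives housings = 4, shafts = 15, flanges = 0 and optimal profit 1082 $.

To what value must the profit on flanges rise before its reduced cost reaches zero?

Both inspection and steel are binding at x*.
Dual feasibility on the basic columns requires 5·y_inspection + 4·y_steel = 53, 6·y_inspection + 2·y_steel = 58.
Solving: y_inspection = 9, y_steel = 2.
flanges enters the basis when its profit ≥ yᵀa₃ = 9·4 + 2·3 = 42.

42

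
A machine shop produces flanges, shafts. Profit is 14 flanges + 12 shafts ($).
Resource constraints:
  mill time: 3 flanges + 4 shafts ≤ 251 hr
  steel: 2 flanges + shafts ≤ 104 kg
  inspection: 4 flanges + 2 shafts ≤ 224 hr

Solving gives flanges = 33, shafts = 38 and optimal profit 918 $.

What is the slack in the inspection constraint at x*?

16

inspection used = 4·33 + 2·38 = 208; slack = 224 − 208 = 16.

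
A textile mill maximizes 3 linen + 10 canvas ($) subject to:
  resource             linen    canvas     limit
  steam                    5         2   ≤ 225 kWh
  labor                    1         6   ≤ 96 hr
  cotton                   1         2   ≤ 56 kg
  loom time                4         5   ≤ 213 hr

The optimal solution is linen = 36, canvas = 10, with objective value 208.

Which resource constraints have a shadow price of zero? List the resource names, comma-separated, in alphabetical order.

steam: 200/225 (slack 25)
labor: 96/96 (binding)
cotton: 56/56 (binding)
loom time: 194/213 (slack 19)
By complementary slackness, a constraint with positive slack has shadow price 0 → loom time, steam.

loom time, steam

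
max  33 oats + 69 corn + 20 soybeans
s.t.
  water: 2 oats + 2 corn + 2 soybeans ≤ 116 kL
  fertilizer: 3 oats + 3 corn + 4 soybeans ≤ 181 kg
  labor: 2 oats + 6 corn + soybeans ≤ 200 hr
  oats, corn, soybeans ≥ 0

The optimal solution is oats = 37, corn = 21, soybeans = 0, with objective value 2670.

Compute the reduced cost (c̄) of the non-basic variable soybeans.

-4

At the optimum: water uses 116 of 116 (binding); fertilizer uses 174 of 181 (slack = 7); labor uses 200 of 200 (binding).
Since fertilizer is not tight, its dual is 0.
The binding rows give the dual system: 2·y_water + 2·y_labor = 33 and 2·y_water + 6·y_labor = 69.
This yields shadow prices y_water = 7.5, y_labor = 9.
Reduced cost of soybeans: c₃ − yᵀa₃ = 20 − (7.5·2 + 9·1) = 20 − 24 = -4.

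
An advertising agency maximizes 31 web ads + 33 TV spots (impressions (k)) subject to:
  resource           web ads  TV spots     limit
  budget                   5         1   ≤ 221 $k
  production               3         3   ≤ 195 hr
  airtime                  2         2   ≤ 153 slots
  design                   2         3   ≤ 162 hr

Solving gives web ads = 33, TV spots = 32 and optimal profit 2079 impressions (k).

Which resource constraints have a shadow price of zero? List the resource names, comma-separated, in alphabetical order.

airtime, budget

budget: 197/221 (slack 24)
production: 195/195 (binding)
airtime: 130/153 (slack 23)
design: 162/162 (binding)
By complementary slackness, a constraint with positive slack has shadow price 0 → airtime, budget.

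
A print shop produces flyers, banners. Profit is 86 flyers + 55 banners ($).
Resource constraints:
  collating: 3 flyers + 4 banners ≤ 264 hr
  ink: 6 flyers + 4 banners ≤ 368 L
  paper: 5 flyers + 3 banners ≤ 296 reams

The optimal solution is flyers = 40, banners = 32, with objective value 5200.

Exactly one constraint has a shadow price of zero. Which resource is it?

collating

collating: 248/264 (slack 16)
ink: 368/368 (binding)
paper: 296/296 (binding)
By complementary slackness, a constraint with positive slack has shadow price 0 → collating.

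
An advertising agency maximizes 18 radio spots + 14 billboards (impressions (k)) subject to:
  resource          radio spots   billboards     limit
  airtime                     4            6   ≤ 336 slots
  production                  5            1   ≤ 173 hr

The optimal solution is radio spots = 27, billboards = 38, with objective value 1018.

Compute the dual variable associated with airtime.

Check each constraint at x*: airtime 336/336 (tight); production 173/173 (tight).
From A_Bᵀ y = c: 4·y_airtime + 5·y_production = 18; 6·y_airtime + 1·y_production = 14.
Solving: y_airtime = 2, y_production = 2.
Shadow price of airtime = 2.

2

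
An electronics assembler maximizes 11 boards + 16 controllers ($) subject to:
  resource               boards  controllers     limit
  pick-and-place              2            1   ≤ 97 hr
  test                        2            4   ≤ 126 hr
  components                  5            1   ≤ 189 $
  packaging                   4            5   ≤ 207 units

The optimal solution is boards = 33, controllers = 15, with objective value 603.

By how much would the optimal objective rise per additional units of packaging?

2

Check each constraint at x*: pick-and-place 81/97 (slack 16); test 126/126 (tight); components 180/189 (slack 9); packaging 207/207 (tight).
Slack constraints have shadow price 0 (complementary slackness).
Dual feasibility on the basic columns requires 2·y_test + 4·y_packaging = 11, 4·y_test + 5·y_packaging = 16.
Solving: y_test = 1.5, y_packaging = 2.
Shadow price of packaging = 2.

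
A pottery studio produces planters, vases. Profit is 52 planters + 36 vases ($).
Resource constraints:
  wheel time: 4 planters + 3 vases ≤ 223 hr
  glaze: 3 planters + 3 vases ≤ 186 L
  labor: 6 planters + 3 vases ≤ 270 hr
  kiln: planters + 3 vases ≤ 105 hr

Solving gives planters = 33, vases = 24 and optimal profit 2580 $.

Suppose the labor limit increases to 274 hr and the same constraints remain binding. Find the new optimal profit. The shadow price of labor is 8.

2612

Δb = 4, so new z* = 2580 + (8)·(4) = 2580 + 32 = 2612.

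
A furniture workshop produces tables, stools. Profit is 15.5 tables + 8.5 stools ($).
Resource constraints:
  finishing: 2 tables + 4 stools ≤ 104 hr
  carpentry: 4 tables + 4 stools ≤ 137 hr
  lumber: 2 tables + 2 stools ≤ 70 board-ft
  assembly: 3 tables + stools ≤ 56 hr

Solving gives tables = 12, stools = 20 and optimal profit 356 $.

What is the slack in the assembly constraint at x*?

assembly used = 3·12 + 1·20 = 56; slack = 56 − 56 = 0.

0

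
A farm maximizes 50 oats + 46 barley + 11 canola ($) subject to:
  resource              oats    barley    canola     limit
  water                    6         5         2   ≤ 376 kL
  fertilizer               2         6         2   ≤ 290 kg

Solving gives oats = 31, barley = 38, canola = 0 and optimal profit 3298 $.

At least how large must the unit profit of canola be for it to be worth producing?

18

Both water and fertilizer are binding at x*.
The binding rows give the dual system: 6·y_water + 2·y_fertilizer = 50 and 5·y_water + 6·y_fertilizer = 46.
Solving: y_water = 8, y_fertilizer = 1.
canola enters the basis when its profit ≥ yᵀa₃ = 8·2 + 1·2 = 18.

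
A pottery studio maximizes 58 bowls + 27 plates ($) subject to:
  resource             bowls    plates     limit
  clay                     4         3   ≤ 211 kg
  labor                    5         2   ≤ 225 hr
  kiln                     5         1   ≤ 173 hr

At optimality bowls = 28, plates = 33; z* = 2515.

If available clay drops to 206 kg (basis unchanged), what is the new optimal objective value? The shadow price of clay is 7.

2480

Δb = -5, so new z* = 2515 + (7)·(-5) = 2515 − 35 = 2480.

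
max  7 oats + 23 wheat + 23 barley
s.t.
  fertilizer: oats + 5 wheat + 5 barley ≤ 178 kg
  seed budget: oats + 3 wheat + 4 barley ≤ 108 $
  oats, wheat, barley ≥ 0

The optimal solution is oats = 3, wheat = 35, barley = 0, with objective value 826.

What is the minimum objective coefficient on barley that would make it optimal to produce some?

29

Both fertilizer and seed budget are binding at x*.
The binding rows give the dual system: 1·y_fertilizer + 1·y_seed budget = 7 and 5·y_fertilizer + 3·y_seed budget = 23.
This yields shadow prices y_fertilizer = 1, y_seed budget = 6.
barley enters the basis when its profit ≥ yᵀa₃ = 1·5 + 6·4 = 29.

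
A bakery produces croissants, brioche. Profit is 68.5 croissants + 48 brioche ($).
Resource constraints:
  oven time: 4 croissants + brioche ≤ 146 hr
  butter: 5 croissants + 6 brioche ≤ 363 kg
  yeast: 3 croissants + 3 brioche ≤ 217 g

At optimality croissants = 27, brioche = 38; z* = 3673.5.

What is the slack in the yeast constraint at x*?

22

yeast used = 3·27 + 3·38 = 195; slack = 217 − 195 = 22.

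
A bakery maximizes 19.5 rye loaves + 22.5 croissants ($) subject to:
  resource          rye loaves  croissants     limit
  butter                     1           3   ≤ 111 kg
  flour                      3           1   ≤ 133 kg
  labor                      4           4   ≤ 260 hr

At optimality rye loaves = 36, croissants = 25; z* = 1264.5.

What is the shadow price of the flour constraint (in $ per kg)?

Binding: butter and flour. Non-binding: labor (16 unused).
Slack constraints have shadow price 0 (complementary slackness).
The binding rows give the dual system: 1·y_butter + 3·y_flour = 19.5 and 3·y_butter + 1·y_flour = 22.5.
Solving: y_butter = 6, y_flour = 4.5.
Shadow price of flour = 4.5.

4.5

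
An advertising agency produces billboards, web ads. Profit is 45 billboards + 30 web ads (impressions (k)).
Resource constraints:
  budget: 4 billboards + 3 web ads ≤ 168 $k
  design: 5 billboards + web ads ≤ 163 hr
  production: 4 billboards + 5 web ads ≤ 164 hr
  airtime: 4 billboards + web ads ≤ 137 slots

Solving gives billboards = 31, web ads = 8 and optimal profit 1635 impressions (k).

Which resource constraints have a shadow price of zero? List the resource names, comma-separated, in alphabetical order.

airtime, budget

budget: 148/168 (slack 20)
design: 163/163 (binding)
production: 164/164 (binding)
airtime: 132/137 (slack 5)
By complementary slackness, a constraint with positive slack has shadow price 0 → airtime, budget.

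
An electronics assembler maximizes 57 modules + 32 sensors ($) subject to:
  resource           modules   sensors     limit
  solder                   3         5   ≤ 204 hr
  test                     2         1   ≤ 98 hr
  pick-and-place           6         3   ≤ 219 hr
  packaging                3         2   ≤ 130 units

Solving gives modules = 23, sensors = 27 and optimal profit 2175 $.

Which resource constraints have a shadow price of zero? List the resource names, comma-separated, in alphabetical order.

solder: 204/204 (binding)
test: 73/98 (slack 25)
pick-and-place: 219/219 (binding)
packaging: 123/130 (slack 7)
By complementary slackness, a constraint with positive slack has shadow price 0 → packaging, test.

packaging, test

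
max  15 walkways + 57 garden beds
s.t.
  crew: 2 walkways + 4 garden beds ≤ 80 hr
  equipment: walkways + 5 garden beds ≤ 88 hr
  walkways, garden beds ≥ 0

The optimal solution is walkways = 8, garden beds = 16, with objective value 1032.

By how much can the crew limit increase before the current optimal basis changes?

Binding constraints: crew, equipment. The basis is B = [[2,4],[1,5]] with det 6.
Per unit increase in crew, x* moves by d = (0.8333, -0.1667).
The basis stays optimal until garden beds reaches 0; allowable increase = 96 hr.

96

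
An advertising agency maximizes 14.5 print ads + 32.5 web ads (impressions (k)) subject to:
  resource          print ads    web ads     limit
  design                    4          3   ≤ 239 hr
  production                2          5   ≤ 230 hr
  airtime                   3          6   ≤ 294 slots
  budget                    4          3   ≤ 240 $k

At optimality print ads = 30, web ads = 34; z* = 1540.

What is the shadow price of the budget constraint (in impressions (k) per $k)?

0

Binding: production and airtime. Non-binding: design (17 unused), budget (18 unused).
Slack constraints have shadow price 0 (complementary slackness).
Dual feasibility on the basic columns requires 2·y_production + 3·y_airtime = 14.5, 5·y_production + 6·y_airtime = 32.5.
→ y_production = 3.5 and y_airtime = 2.5.
Shadow price of budget = 0.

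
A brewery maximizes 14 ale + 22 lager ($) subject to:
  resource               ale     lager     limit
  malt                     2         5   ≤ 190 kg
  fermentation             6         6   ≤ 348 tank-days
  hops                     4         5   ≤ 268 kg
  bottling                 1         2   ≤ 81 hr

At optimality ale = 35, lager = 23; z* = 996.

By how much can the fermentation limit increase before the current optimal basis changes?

Binding constraints: fermentation, bottling. The basis is B = [[6,6],[1,2]] with det 6.
Per unit increase in fermentation, x* moves by d = (0.3333, -0.1667).
The basis stays optimal until hops becomes binding; allowable increase = 26 tank-days.

26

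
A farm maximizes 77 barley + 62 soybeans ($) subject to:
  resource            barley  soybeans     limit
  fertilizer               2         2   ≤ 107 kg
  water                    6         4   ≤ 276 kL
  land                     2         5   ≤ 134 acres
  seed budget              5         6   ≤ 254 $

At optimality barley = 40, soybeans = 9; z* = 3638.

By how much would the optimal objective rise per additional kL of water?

Binding: water and seed budget. Non-binding: fertilizer (9 unused), land (9 unused).
By complementary slackness, y = 0 for the non-binding constraints.
The binding rows give the dual system: 6·y_water + 5·y_seed budget = 77 and 4·y_water + 6·y_seed budget = 62.
Solving: y_water = 9.5, y_seed budget = 4.
Shadow price of water = 9.5.

9.5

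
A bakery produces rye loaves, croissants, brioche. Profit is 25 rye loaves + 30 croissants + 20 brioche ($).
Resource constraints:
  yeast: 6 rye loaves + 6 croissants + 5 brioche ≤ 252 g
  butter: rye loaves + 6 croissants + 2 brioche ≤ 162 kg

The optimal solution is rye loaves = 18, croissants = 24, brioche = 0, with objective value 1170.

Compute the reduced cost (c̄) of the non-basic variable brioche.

At the optimum: yeast uses 252 of 252 (binding); butter uses 162 of 162 (binding).
From A_Bᵀ y = c: 6·y_yeast + 1·y_butter = 25; 6·y_yeast + 6·y_butter = 30.
Solving: y_yeast = 4, y_butter = 1.
Reduced cost of brioche: c₃ − yᵀa₃ = 20 − (4·5 + 1·2) = 20 − 22 = -2.

-2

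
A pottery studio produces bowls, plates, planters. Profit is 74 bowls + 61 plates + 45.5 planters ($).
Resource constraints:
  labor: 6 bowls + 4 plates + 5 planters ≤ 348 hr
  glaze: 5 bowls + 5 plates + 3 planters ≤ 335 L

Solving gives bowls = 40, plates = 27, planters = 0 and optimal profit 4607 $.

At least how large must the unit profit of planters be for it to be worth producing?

53.5

Check each constraint at x*: labor 348/348 (tight); glaze 335/335 (tight).
From A_Bᵀ y = c: 6·y_labor + 5·y_glaze = 74; 4·y_labor + 5·y_glaze = 61.
This yields shadow prices y_labor = 6.5, y_glaze = 7.
planters enters the basis when its profit ≥ yᵀa₃ = 6.5·5 + 7·3 = 53.5.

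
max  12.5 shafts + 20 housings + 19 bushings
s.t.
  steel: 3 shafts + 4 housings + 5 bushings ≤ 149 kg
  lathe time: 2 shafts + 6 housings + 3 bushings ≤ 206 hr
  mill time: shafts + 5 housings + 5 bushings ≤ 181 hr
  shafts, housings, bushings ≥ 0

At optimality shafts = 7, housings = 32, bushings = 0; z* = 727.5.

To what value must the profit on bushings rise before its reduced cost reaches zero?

20.5

Check each constraint at x*: steel 149/149 (tight); lathe time 206/206 (tight); mill time 167/181 (slack 14).
Since mill time is not tight, its dual is 0.
From A_Bᵀ y = c: 3·y_steel + 2·y_lathe time = 12.5; 4·y_steel + 6·y_lathe time = 20.
Solving: y_steel = 3.5, y_lathe time = 1.
bushings enters the basis when its profit ≥ yᵀa₃ = 3.5·5 + 1·3 = 20.5.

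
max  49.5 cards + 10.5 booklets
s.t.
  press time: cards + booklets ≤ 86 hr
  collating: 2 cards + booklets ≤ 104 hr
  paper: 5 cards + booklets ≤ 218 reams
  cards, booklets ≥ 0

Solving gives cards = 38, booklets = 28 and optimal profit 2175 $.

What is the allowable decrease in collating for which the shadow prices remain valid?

16.8

Binding constraints: collating, paper. The basis is B = [[2,1],[5,1]] with det -3.
Per unit decrease in collating, x* moves by d = (0.3333, -1.6667).
The basis stays optimal until booklets reaches 0; allowable decrease = 16.8 hr.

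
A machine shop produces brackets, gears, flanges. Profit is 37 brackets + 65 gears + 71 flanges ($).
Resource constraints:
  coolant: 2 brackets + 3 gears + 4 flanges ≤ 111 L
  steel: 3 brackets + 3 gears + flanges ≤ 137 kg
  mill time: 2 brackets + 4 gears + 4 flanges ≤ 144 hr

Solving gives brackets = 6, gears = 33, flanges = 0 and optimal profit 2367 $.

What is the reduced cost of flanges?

-3

Check each constraint at x*: coolant 111/111 (tight); steel 117/137 (slack 20); mill time 144/144 (tight).
Since steel is not tight, its dual is 0.
From A_Bᵀ y = c: 2·y_coolant + 2·y_mill time = 37; 3·y_coolant + 4·y_mill time = 65.
This yields shadow prices y_coolant = 9, y_mill time = 9.5.
Reduced cost of flanges: c₃ − yᵀa₃ = 71 − (9·4 + 9.5·4) = 71 − 74 = -3.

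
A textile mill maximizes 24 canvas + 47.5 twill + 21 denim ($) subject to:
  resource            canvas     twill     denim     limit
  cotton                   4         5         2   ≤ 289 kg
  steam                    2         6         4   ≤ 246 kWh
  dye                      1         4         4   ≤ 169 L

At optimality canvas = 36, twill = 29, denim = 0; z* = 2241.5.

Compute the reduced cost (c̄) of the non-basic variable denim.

Check each constraint at x*: cotton 289/289 (tight); steam 246/246 (tight); dye 152/169 (slack 17).
Slack constraints have shadow price 0 (complementary slackness).
The binding rows give the dual system: 4·y_cotton + 2·y_steam = 24 and 5·y_cotton + 6·y_steam = 47.5.
This yields shadow prices y_cotton = 3.5, y_steam = 5.
Reduced cost of denim: c₃ − yᵀa₃ = 21 − (3.5·2 + 5·4) = 21 − 27 = -6.

-6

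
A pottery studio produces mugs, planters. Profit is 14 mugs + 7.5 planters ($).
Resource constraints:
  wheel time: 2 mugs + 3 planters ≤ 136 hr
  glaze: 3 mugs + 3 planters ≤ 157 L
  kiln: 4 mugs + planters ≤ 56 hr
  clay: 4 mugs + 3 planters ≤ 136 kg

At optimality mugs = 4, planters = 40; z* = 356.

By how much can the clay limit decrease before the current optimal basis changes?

Binding constraints: kiln, clay. The basis is B = [[4,1],[4,3]] with det 8.
Per unit decrease in clay, x* moves by d = (0.125, -0.5).
The basis stays optimal until planters reaches 0; allowable decrease = 80 kg.

80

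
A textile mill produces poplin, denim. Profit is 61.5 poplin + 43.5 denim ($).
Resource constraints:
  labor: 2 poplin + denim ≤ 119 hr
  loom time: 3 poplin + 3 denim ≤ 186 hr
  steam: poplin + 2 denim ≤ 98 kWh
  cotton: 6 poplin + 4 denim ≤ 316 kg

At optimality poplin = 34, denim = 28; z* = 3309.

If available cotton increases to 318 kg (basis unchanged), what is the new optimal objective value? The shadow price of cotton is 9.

Δb = 2, so new z* = 3309 + (9)·(2) = 3309 + 18 = 3327.

3327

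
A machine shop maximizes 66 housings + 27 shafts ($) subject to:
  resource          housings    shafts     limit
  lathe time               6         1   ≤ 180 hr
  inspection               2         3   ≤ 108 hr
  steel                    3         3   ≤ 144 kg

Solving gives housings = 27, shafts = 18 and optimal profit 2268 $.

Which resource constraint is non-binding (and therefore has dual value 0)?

lathe time: 180/180 (binding)
inspection: 108/108 (binding)
steel: 135/144 (slack 9)
By complementary slackness, a constraint with positive slack has shadow price 0 → steel.

steel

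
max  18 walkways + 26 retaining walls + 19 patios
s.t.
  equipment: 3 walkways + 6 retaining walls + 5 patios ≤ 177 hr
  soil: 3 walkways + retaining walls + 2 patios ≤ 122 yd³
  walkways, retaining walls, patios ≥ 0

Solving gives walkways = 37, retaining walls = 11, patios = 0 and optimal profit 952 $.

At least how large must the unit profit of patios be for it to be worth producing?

Both equipment and soil are binding at x*.
From A_Bᵀ y = c: 3·y_equipment + 3·y_soil = 18; 6·y_equipment + 1·y_soil = 26.
→ y_equipment = 4 and y_soil = 2.
patios enters the basis when its profit ≥ yᵀa₃ = 4·5 + 2·2 = 24.

24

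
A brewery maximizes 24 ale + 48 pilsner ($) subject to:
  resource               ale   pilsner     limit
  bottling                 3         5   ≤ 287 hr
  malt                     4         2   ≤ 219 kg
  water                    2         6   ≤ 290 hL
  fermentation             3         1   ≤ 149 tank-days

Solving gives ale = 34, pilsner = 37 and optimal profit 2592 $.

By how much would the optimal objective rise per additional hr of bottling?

Check each constraint at x*: bottling 287/287 (tight); malt 210/219 (slack 9); water 290/290 (tight); fermentation 139/149 (slack 10).
By complementary slackness, y = 0 for the non-binding constraints.
Dual feasibility on the basic columns requires 3·y_bottling + 2·y_water = 24, 5·y_bottling + 6·y_water = 48.
→ y_bottling = 6 and y_water = 3.
Shadow price of bottling = 6.

6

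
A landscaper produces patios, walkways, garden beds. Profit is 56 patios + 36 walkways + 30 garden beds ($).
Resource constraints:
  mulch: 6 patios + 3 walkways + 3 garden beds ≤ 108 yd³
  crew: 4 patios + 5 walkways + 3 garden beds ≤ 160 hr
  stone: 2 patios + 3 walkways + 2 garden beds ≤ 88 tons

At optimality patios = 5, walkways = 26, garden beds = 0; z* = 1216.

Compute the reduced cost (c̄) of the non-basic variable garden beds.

-2

Binding: mulch and stone. Non-binding: crew (10 unused).
Slack constraints have shadow price 0 (complementary slackness).
From A_Bᵀ y = c: 6·y_mulch + 2·y_stone = 56; 3·y_mulch + 3·y_stone = 36.
This yields shadow prices y_mulch = 8, y_stone = 4.
Reduced cost of garden beds: c₃ − yᵀa₃ = 30 − (8·3 + 4·2) = 30 − 32 = -2.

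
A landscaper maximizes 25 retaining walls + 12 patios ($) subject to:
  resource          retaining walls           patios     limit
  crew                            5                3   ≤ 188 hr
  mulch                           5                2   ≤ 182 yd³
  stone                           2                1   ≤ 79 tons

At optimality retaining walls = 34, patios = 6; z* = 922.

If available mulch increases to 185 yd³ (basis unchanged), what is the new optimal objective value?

931

At the optimum: crew uses 188 of 188 (binding); mulch uses 182 of 182 (binding); stone uses 74 of 79 (slack = 5).
Slack constraints have shadow price 0 (complementary slackness).
From A_Bᵀ y = c: 5·y_crew + 5·y_mulch = 25; 3·y_crew + 2·y_mulch = 12.
→ y_crew = 2 and y_mulch = 3.
Δz = y_mulch·Δb = 3 × (3) = 9, so new z* = 922 + 9 = 931.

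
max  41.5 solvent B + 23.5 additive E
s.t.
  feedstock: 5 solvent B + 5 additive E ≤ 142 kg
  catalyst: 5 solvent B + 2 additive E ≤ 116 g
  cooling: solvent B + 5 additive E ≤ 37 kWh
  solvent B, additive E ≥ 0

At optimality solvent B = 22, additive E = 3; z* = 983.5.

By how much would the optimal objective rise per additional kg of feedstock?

Binding: catalyst and cooling. Non-binding: feedstock (17 unused).
By complementary slackness, y = 0 for the non-binding constraint.
Dual feasibility on the basic columns requires 5·y_catalyst + 1·y_cooling = 41.5, 2·y_catalyst + 5·y_cooling = 23.5.
→ y_catalyst = 8 and y_cooling = 1.5.
Shadow price of feedstock = 0.

0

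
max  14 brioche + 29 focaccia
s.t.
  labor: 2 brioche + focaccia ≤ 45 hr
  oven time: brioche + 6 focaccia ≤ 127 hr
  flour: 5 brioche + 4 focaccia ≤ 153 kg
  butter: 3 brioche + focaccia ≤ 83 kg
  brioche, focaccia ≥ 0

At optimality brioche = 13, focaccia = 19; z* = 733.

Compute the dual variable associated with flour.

Check each constraint at x*: labor 45/45 (tight); oven time 127/127 (tight); flour 141/153 (slack 12); butter 58/83 (slack 25).
Slack constraints have shadow price 0 (complementary slackness).
Dual feasibility on the basic columns requires 2·y_labor + 1·y_oven time = 14, 1·y_labor + 6·y_oven time = 29.
Solving: y_labor = 5, y_oven time = 4.
Shadow price of flour = 0.

0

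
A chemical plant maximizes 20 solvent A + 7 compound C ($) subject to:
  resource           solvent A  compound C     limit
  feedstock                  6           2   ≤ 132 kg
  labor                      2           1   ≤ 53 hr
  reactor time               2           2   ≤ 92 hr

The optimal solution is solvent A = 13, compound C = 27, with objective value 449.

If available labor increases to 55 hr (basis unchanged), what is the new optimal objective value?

Binding: feedstock and labor. Non-binding: reactor time (12 unused).
Slack constraints have shadow price 0 (complementary slackness).
Dual feasibility on the basic columns requires 6·y_feedstock + 2·y_labor = 20, 2·y_feedstock + 1·y_labor = 7.
This yields shadow prices y_feedstock = 3, y_labor = 1.
Δz = y_labor·Δb = 1 × (2) = 2, so new z* = 449 + 2 = 451.

451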